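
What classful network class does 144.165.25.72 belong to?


First octet: 144
Binary: 10010000
10xxxxxx -> Class B (128-191)
Class B, default mask 255.255.0.0 (/16)


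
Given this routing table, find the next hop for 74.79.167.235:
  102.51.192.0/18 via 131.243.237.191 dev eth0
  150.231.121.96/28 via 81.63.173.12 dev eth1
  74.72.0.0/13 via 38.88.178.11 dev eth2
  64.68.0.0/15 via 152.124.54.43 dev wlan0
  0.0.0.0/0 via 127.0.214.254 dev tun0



Longest prefix match for 74.79.167.235:
  /18 102.51.192.0: no
  /28 150.231.121.96: no
  /13 74.72.0.0: MATCH
  /15 64.68.0.0: no
  /0 0.0.0.0: MATCH
Selected: next-hop 38.88.178.11 via eth2 (matched /13)


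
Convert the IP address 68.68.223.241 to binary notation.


68 = 01000100
68 = 01000100
223 = 11011111
241 = 11110001
Binary: 01000100.01000100.11011111.11110001


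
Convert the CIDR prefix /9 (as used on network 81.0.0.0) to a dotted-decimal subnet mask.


/9 means 9 network bits, 23 host bits
Binary: 11111111100000000000000000000000
Mask: 255.128.0.0


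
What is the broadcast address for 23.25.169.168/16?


Network: 23.25.0.0/16
Host bits = 16
Set all host bits to 1:
Broadcast: 23.25.255.255


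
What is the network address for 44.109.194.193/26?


IP:   00101100.01101101.11000010.11000001
Mask: 11111111.11111111.11111111.11000000
AND operation:
Net:  00101100.01101101.11000010.11000000
Network: 44.109.194.192/26


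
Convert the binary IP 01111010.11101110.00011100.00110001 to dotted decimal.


01111010 = 122
11101110 = 238
00011100 = 28
00110001 = 49
IP: 122.238.28.49


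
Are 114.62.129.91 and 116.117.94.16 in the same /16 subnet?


Mask: 255.255.0.0
114.62.129.91 AND mask = 114.62.0.0
116.117.94.16 AND mask = 116.117.0.0
No, different subnets (114.62.0.0 vs 116.117.0.0)


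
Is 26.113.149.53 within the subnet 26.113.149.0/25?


Subnet network: 26.113.149.0
Test IP AND mask: 26.113.149.0
Yes, 26.113.149.53 is in 26.113.149.0/25


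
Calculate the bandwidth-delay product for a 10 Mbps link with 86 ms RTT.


BDP = bandwidth * RTT
= 10 Mbps * 86 ms
= 10 * 1e6 * 86 / 1000 bits
= 860000 bits
= 107500 bytes
= 104.9805 KB
BDP = 860000 bits (107500 bytes)


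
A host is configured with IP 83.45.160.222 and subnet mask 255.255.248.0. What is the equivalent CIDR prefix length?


Binary: 11111111.11111111.11111000.00000000
Count leading 1s
Prefix: /21


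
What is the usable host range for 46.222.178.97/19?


Network: 46.222.160.0
Broadcast: 46.222.191.255
First usable = network + 1
Last usable = broadcast - 1
Range: 46.222.160.1 to 46.222.191.254


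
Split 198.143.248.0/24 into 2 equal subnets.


New prefix = 24 + 1 = 25
Each subnet has 128 addresses
  198.143.248.0/25
  198.143.248.128/25
Subnets: 198.143.248.0/25, 198.143.248.128/25


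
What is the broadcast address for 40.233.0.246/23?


Network: 40.233.0.0/23
Host bits = 9
Set all host bits to 1:
Broadcast: 40.233.1.255


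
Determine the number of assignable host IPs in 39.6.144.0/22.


Host bits = 32 - 22 = 10
Total addresses = 2^10 = 1024
Usable = total - 2 (network and broadcast)
Usable hosts: 1022


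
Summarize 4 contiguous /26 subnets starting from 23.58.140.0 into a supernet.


Original prefix: /26
Number of subnets: 4 = 2^2
New prefix = 26 - 2 = 24
Supernet: 23.58.140.0/24


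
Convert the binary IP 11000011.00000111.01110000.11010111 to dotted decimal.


11000011 = 195
00000111 = 7
01110000 = 112
11010111 = 215
IP: 195.7.112.215


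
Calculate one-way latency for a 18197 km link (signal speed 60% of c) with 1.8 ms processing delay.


Speed = 0.6 * 3e5 km/s = 180000 km/s
Propagation delay = 18197 / 180000 = 0.1011 s = 101.0944 ms
Processing delay = 1.8 ms
Total one-way latency = 102.8944 ms


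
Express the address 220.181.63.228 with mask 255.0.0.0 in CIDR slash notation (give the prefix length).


Binary: 11111111.00000000.00000000.00000000
Count leading 1s
Prefix: /8


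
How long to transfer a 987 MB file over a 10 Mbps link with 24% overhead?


Effective throughput = 10 * (1 - 24/100) = 7.6 Mbps
File size in Mb = 987 * 8 = 7896 Mb
Time = 7896 / 7.6
Time = 1038.9474 seconds


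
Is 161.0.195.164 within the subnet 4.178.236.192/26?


Subnet network: 4.178.236.192
Test IP AND mask: 161.0.195.128
No, 161.0.195.164 is not in 4.178.236.192/26


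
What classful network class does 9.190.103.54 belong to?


First octet: 9
Binary: 00001001
0xxxxxxx -> Class A (1-126)
Class A, default mask 255.0.0.0 (/8)


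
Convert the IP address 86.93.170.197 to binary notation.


86 = 01010110
93 = 01011101
170 = 10101010
197 = 11000101
Binary: 01010110.01011101.10101010.11000101


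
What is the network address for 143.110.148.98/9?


IP:   10001111.01101110.10010100.01100010
Mask: 11111111.10000000.00000000.00000000
AND operation:
Net:  10001111.00000000.00000000.00000000
Network: 143.0.0.0/9


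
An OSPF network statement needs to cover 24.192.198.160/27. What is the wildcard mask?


Subnet mask: 255.255.255.224
Wildcard = 255.255.255.255 - subnet mask
255 - 255 = 0
255 - 255 = 0
255 - 255 = 0
255 - 224 = 31
Wildcard: 0.0.0.31


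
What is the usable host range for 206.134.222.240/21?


Network: 206.134.216.0
Broadcast: 206.134.223.255
First usable = network + 1
Last usable = broadcast - 1
Range: 206.134.216.1 to 206.134.223.254


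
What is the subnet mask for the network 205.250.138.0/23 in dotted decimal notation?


/23 means 23 network bits, 9 host bits
Binary: 11111111111111111111111000000000
Mask: 255.255.254.0


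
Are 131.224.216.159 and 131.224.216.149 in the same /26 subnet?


Mask: 255.255.255.192
131.224.216.159 AND mask = 131.224.216.128
131.224.216.149 AND mask = 131.224.216.128
Yes, same subnet (131.224.216.128)


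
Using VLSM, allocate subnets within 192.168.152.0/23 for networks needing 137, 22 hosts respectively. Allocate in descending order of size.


137 hosts -> /24 (254 usable): 192.168.152.0/24
22 hosts -> /27 (30 usable): 192.168.153.0/27
Allocation: 192.168.152.0/24 (137 hosts, 254 usable); 192.168.153.0/27 (22 hosts, 30 usable)


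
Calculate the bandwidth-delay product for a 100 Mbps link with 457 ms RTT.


BDP = bandwidth * RTT
= 100 Mbps * 457 ms
= 100 * 1e6 * 457 / 1000 bits
= 45700000 bits
= 5712500 bytes
= 5578.6133 KB
BDP = 45700000 bits (5712500 bytes)


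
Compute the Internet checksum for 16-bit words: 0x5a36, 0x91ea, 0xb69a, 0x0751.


Sum all words (with carry folding):
+ 0x5a36 = 0x5a36
+ 0x91ea = 0xec20
+ 0xb69a = 0xa2bb
+ 0x0751 = 0xaa0c
One's complement: ~0xaa0c
Checksum = 0x55f3


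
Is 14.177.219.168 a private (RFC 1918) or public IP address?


RFC 1918 private ranges:
  10.0.0.0/8 (10.0.0.0 - 10.255.255.255)
  172.16.0.0/12 (172.16.0.0 - 172.31.255.255)
  192.168.0.0/16 (192.168.0.0 - 192.168.255.255)
Public (not in any RFC 1918 range)


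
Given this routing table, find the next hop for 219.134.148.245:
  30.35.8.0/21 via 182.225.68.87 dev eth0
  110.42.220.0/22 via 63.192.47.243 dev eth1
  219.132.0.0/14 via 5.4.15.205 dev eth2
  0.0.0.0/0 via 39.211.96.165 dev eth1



Longest prefix match for 219.134.148.245:
  /21 30.35.8.0: no
  /22 110.42.220.0: no
  /14 219.132.0.0: MATCH
  /0 0.0.0.0: MATCH
Selected: next-hop 5.4.15.205 via eth2 (matched /14)


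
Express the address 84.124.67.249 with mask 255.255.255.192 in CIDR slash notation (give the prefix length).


Binary: 11111111.11111111.11111111.11000000
Count leading 1s
Prefix: /26


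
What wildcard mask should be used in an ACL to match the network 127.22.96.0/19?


Subnet mask: 255.255.224.0
Wildcard = 255.255.255.255 - subnet mask
255 - 255 = 0
255 - 255 = 0
255 - 224 = 31
255 - 0 = 255
Wildcard: 0.0.31.255


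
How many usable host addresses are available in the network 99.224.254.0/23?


Host bits = 32 - 23 = 9
Total addresses = 2^9 = 512
Usable = total - 2 (network and broadcast)
Usable hosts: 510


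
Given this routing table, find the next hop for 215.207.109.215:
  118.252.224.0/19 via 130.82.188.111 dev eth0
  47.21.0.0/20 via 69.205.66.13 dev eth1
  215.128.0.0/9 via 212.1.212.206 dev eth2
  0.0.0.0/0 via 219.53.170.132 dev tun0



Longest prefix match for 215.207.109.215:
  /19 118.252.224.0: no
  /20 47.21.0.0: no
  /9 215.128.0.0: MATCH
  /0 0.0.0.0: MATCH
Selected: next-hop 212.1.212.206 via eth2 (matched /9)


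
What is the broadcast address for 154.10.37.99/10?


Network: 154.0.0.0/10
Host bits = 22
Set all host bits to 1:
Broadcast: 154.63.255.255


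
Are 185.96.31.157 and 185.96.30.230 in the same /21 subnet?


Mask: 255.255.248.0
185.96.31.157 AND mask = 185.96.24.0
185.96.30.230 AND mask = 185.96.24.0
Yes, same subnet (185.96.24.0)


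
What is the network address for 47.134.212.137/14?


IP:   00101111.10000110.11010100.10001001
Mask: 11111111.11111100.00000000.00000000
AND operation:
Net:  00101111.10000100.00000000.00000000
Network: 47.132.0.0/14


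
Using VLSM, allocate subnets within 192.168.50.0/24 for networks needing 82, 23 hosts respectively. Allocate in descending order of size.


82 hosts -> /25 (126 usable): 192.168.50.0/25
23 hosts -> /27 (30 usable): 192.168.50.128/27
Allocation: 192.168.50.0/25 (82 hosts, 126 usable); 192.168.50.128/27 (23 hosts, 30 usable)


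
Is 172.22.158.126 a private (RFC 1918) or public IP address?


RFC 1918 private ranges:
  10.0.0.0/8 (10.0.0.0 - 10.255.255.255)
  172.16.0.0/12 (172.16.0.0 - 172.31.255.255)
  192.168.0.0/16 (192.168.0.0 - 192.168.255.255)
Private (in 172.16.0.0/12)


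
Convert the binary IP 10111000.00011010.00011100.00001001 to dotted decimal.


10111000 = 184
00011010 = 26
00011100 = 28
00001001 = 9
IP: 184.26.28.9


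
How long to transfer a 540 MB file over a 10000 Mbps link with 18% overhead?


Effective throughput = 10000 * (1 - 18/100) = 8200 Mbps
File size in Mb = 540 * 8 = 4320 Mb
Time = 4320 / 8200
Time = 0.5268 seconds


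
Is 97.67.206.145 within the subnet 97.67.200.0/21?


Subnet network: 97.67.200.0
Test IP AND mask: 97.67.200.0
Yes, 97.67.206.145 is in 97.67.200.0/21


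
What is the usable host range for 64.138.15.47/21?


Network: 64.138.8.0
Broadcast: 64.138.15.255
First usable = network + 1
Last usable = broadcast - 1
Range: 64.138.8.1 to 64.138.15.254


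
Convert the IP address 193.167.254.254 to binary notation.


193 = 11000001
167 = 10100111
254 = 11111110
254 = 11111110
Binary: 11000001.10100111.11111110.11111110


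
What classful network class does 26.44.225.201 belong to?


First octet: 26
Binary: 00011010
0xxxxxxx -> Class A (1-126)
Class A, default mask 255.0.0.0 (/8)


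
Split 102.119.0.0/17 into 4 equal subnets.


New prefix = 17 + 2 = 19
Each subnet has 8192 addresses
  102.119.0.0/19
  102.119.32.0/19
  102.119.64.0/19
  102.119.96.0/19
Subnets: 102.119.0.0/19, 102.119.32.0/19, 102.119.64.0/19, 102.119.96.0/19


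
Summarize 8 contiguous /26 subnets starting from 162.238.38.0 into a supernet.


Original prefix: /26
Number of subnets: 8 = 2^3
New prefix = 26 - 3 = 23
Supernet: 162.238.38.0/23


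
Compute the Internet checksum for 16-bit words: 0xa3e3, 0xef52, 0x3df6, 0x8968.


Sum all words (with carry folding):
+ 0xa3e3 = 0xa3e3
+ 0xef52 = 0x9336
+ 0x3df6 = 0xd12c
+ 0x8968 = 0x5a95
One's complement: ~0x5a95
Checksum = 0xa56a


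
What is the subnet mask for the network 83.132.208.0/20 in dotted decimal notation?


/20 means 20 network bits, 12 host bits
Binary: 11111111111111111111000000000000
Mask: 255.255.240.0


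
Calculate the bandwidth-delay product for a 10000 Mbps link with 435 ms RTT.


BDP = bandwidth * RTT
= 10000 Mbps * 435 ms
= 10000 * 1e6 * 435 / 1000 bits
= 4350000000 bits
= 543750000 bytes
= 531005.8594 KB
BDP = 4350000000 bits (543750000 bytes)


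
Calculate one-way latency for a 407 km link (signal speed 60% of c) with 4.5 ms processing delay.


Speed = 0.6 * 3e5 km/s = 180000 km/s
Propagation delay = 407 / 180000 = 0.0023 s = 2.2611 ms
Processing delay = 4.5 ms
Total one-way latency = 6.7611 ms


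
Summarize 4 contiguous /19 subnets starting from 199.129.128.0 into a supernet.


Original prefix: /19
Number of subnets: 4 = 2^2
New prefix = 19 - 2 = 17
Supernet: 199.129.128.0/17


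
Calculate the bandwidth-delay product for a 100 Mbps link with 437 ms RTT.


BDP = bandwidth * RTT
= 100 Mbps * 437 ms
= 100 * 1e6 * 437 / 1000 bits
= 43700000 bits
= 5462500 bytes
= 5334.4727 KB
BDP = 43700000 bits (5462500 bytes)


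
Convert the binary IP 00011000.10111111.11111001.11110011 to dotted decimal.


00011000 = 24
10111111 = 191
11111001 = 249
11110011 = 243
IP: 24.191.249.243


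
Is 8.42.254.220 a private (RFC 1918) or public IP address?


RFC 1918 private ranges:
  10.0.0.0/8 (10.0.0.0 - 10.255.255.255)
  172.16.0.0/12 (172.16.0.0 - 172.31.255.255)
  192.168.0.0/16 (192.168.0.0 - 192.168.255.255)
Public (not in any RFC 1918 range)


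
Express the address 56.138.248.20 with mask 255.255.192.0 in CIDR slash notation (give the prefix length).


Binary: 11111111.11111111.11000000.00000000
Count leading 1s
Prefix: /18


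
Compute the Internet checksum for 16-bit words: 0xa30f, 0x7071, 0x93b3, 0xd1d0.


Sum all words (with carry folding):
+ 0xa30f = 0xa30f
+ 0x7071 = 0x1381
+ 0x93b3 = 0xa734
+ 0xd1d0 = 0x7905
One's complement: ~0x7905
Checksum = 0x86fa


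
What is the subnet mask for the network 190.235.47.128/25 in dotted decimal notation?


/25 means 25 network bits, 7 host bits
Binary: 11111111111111111111111110000000
Mask: 255.255.255.128


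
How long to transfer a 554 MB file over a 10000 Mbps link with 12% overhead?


Effective throughput = 10000 * (1 - 12/100) = 8800 Mbps
File size in Mb = 554 * 8 = 4432 Mb
Time = 4432 / 8800
Time = 0.5036 seconds


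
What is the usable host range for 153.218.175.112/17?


Network: 153.218.128.0
Broadcast: 153.218.255.255
First usable = network + 1
Last usable = broadcast - 1
Range: 153.218.128.1 to 153.218.255.254


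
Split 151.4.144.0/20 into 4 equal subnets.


New prefix = 20 + 2 = 22
Each subnet has 1024 addresses
  151.4.144.0/22
  151.4.148.0/22
  151.4.152.0/22
  151.4.156.0/22
Subnets: 151.4.144.0/22, 151.4.148.0/22, 151.4.152.0/22, 151.4.156.0/22


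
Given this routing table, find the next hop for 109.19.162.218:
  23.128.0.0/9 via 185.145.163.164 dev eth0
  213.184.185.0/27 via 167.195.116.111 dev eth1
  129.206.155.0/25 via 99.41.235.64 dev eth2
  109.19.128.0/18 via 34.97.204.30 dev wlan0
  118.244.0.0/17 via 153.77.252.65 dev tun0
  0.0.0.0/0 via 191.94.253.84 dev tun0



Longest prefix match for 109.19.162.218:
  /9 23.128.0.0: no
  /27 213.184.185.0: no
  /25 129.206.155.0: no
  /18 109.19.128.0: MATCH
  /17 118.244.0.0: no
  /0 0.0.0.0: MATCH
Selected: next-hop 34.97.204.30 via wlan0 (matched /18)


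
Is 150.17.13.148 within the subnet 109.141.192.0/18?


Subnet network: 109.141.192.0
Test IP AND mask: 150.17.0.0
No, 150.17.13.148 is not in 109.141.192.0/18


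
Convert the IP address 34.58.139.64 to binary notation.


34 = 00100010
58 = 00111010
139 = 10001011
64 = 01000000
Binary: 00100010.00111010.10001011.01000000


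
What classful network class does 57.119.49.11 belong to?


First octet: 57
Binary: 00111001
0xxxxxxx -> Class A (1-126)
Class A, default mask 255.0.0.0 (/8)


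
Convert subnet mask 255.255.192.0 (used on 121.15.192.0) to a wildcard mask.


Subnet mask: 255.255.192.0
Wildcard = 255.255.255.255 - subnet mask
255 - 255 = 0
255 - 255 = 0
255 - 192 = 63
255 - 0 = 255
Wildcard: 0.0.63.255


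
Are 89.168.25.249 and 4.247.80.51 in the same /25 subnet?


Mask: 255.255.255.128
89.168.25.249 AND mask = 89.168.25.128
4.247.80.51 AND mask = 4.247.80.0
No, different subnets (89.168.25.128 vs 4.247.80.0)


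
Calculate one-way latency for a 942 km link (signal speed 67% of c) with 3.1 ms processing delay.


Speed = 0.67 * 3e5 km/s = 201000 km/s
Propagation delay = 942 / 201000 = 0.0047 s = 4.6866 ms
Processing delay = 3.1 ms
Total one-way latency = 7.7866 ms


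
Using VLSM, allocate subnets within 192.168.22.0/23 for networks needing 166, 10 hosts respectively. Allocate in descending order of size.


166 hosts -> /24 (254 usable): 192.168.22.0/24
10 hosts -> /28 (14 usable): 192.168.23.0/28
Allocation: 192.168.22.0/24 (166 hosts, 254 usable); 192.168.23.0/28 (10 hosts, 14 usable)


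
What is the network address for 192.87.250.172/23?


IP:   11000000.01010111.11111010.10101100
Mask: 11111111.11111111.11111110.00000000
AND operation:
Net:  11000000.01010111.11111010.00000000
Network: 192.87.250.0/23


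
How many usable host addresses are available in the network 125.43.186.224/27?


Host bits = 32 - 27 = 5
Total addresses = 2^5 = 32
Usable = total - 2 (network and broadcast)
Usable hosts: 30


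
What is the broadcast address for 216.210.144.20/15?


Network: 216.210.0.0/15
Host bits = 17
Set all host bits to 1:
Broadcast: 216.211.255.255


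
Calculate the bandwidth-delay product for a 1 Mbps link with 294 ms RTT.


BDP = bandwidth * RTT
= 1 Mbps * 294 ms
= 1 * 1e6 * 294 / 1000 bits
= 294000 bits
= 36750 bytes
= 35.8887 KB
BDP = 294000 bits (36750 bytes)


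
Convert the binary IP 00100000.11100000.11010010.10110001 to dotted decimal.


00100000 = 32
11100000 = 224
11010010 = 210
10110001 = 177
IP: 32.224.210.177


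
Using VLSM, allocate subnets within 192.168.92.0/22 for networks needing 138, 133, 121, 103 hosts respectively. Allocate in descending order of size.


138 hosts -> /24 (254 usable): 192.168.92.0/24
133 hosts -> /24 (254 usable): 192.168.93.0/24
121 hosts -> /25 (126 usable): 192.168.94.0/25
103 hosts -> /25 (126 usable): 192.168.94.128/25
Allocation: 192.168.92.0/24 (138 hosts, 254 usable); 192.168.93.0/24 (133 hosts, 254 usable); 192.168.94.0/25 (121 hosts, 126 usable); 192.168.94.128/25 (103 hosts, 126 usable)


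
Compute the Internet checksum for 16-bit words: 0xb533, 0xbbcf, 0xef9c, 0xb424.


Sum all words (with carry folding):
+ 0xb533 = 0xb533
+ 0xbbcf = 0x7103
+ 0xef9c = 0x60a0
+ 0xb424 = 0x14c5
One's complement: ~0x14c5
Checksum = 0xeb3a


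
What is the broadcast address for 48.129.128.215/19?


Network: 48.129.128.0/19
Host bits = 13
Set all host bits to 1:
Broadcast: 48.129.159.255


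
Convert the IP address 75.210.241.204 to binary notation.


75 = 01001011
210 = 11010010
241 = 11110001
204 = 11001100
Binary: 01001011.11010010.11110001.11001100


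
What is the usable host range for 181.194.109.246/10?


Network: 181.192.0.0
Broadcast: 181.255.255.255
First usable = network + 1
Last usable = broadcast - 1
Range: 181.192.0.1 to 181.255.255.254


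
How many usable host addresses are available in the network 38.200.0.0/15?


Host bits = 32 - 15 = 17
Total addresses = 2^17 = 131072
Usable = total - 2 (network and broadcast)
Usable hosts: 131070


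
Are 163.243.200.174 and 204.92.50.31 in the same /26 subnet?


Mask: 255.255.255.192
163.243.200.174 AND mask = 163.243.200.128
204.92.50.31 AND mask = 204.92.50.0
No, different subnets (163.243.200.128 vs 204.92.50.0)


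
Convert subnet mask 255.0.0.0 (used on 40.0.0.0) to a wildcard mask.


Subnet mask: 255.0.0.0
Wildcard = 255.255.255.255 - subnet mask
255 - 255 = 0
255 - 0 = 255
255 - 0 = 255
255 - 0 = 255
Wildcard: 0.255.255.255


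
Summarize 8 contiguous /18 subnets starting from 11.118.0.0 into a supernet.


Original prefix: /18
Number of subnets: 8 = 2^3
New prefix = 18 - 3 = 15
Supernet: 11.118.0.0/15


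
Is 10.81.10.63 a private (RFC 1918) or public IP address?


RFC 1918 private ranges:
  10.0.0.0/8 (10.0.0.0 - 10.255.255.255)
  172.16.0.0/12 (172.16.0.0 - 172.31.255.255)
  192.168.0.0/16 (192.168.0.0 - 192.168.255.255)
Private (in 10.0.0.0/8)


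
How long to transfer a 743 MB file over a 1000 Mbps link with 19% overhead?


Effective throughput = 1000 * (1 - 19/100) = 810 Mbps
File size in Mb = 743 * 8 = 5944 Mb
Time = 5944 / 810
Time = 7.3383 seconds


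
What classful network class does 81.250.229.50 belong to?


First octet: 81
Binary: 01010001
0xxxxxxx -> Class A (1-126)
Class A, default mask 255.0.0.0 (/8)


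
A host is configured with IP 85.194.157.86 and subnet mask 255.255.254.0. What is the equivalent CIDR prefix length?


Binary: 11111111.11111111.11111110.00000000
Count leading 1s
Prefix: /23


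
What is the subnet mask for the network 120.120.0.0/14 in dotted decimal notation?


/14 means 14 network bits, 18 host bits
Binary: 11111111111111000000000000000000
Mask: 255.252.0.0


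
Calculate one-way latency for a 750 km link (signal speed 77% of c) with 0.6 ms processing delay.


Speed = 0.77 * 3e5 km/s = 231000 km/s
Propagation delay = 750 / 231000 = 0.0032 s = 3.2468 ms
Processing delay = 0.6 ms
Total one-way latency = 3.8468 ms


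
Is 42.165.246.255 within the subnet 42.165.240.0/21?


Subnet network: 42.165.240.0
Test IP AND mask: 42.165.240.0
Yes, 42.165.246.255 is in 42.165.240.0/21


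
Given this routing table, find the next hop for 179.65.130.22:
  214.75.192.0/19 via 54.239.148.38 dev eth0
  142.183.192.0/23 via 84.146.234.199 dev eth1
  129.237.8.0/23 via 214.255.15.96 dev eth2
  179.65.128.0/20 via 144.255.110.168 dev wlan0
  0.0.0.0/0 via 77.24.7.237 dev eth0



Longest prefix match for 179.65.130.22:
  /19 214.75.192.0: no
  /23 142.183.192.0: no
  /23 129.237.8.0: no
  /20 179.65.128.0: MATCH
  /0 0.0.0.0: MATCH
Selected: next-hop 144.255.110.168 via wlan0 (matched /20)


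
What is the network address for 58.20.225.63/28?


IP:   00111010.00010100.11100001.00111111
Mask: 11111111.11111111.11111111.11110000
AND operation:
Net:  00111010.00010100.11100001.00110000
Network: 58.20.225.48/28


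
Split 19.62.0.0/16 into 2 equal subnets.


New prefix = 16 + 1 = 17
Each subnet has 32768 addresses
  19.62.0.0/17
  19.62.128.0/17
Subnets: 19.62.0.0/17, 19.62.128.0/17


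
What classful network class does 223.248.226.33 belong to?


First octet: 223
Binary: 11011111
110xxxxx -> Class C (192-223)
Class C, default mask 255.255.255.0 (/24)


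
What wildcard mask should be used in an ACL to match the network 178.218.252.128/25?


Subnet mask: 255.255.255.128
Wildcard = 255.255.255.255 - subnet mask
255 - 255 = 0
255 - 255 = 0
255 - 255 = 0
255 - 128 = 127
Wildcard: 0.0.0.127


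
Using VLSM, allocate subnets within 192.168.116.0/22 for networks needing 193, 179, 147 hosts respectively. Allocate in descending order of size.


193 hosts -> /24 (254 usable): 192.168.116.0/24
179 hosts -> /24 (254 usable): 192.168.117.0/24
147 hosts -> /24 (254 usable): 192.168.118.0/24
Allocation: 192.168.116.0/24 (193 hosts, 254 usable); 192.168.117.0/24 (179 hosts, 254 usable); 192.168.118.0/24 (147 hosts, 254 usable)


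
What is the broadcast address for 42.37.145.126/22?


Network: 42.37.144.0/22
Host bits = 10
Set all host bits to 1:
Broadcast: 42.37.147.255


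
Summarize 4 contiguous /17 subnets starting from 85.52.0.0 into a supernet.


Original prefix: /17
Number of subnets: 4 = 2^2
New prefix = 17 - 2 = 15
Supernet: 85.52.0.0/15


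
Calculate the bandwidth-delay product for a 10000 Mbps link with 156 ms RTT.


BDP = bandwidth * RTT
= 10000 Mbps * 156 ms
= 10000 * 1e6 * 156 / 1000 bits
= 1560000000 bits
= 195000000 bytes
= 190429.6875 KB
BDP = 1560000000 bits (195000000 bytes)


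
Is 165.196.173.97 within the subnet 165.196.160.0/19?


Subnet network: 165.196.160.0
Test IP AND mask: 165.196.160.0
Yes, 165.196.173.97 is in 165.196.160.0/19


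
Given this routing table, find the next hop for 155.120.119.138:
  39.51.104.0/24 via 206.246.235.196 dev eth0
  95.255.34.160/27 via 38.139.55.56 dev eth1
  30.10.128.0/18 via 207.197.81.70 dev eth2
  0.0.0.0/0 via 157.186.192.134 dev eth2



Longest prefix match for 155.120.119.138:
  /24 39.51.104.0: no
  /27 95.255.34.160: no
  /18 30.10.128.0: no
  /0 0.0.0.0: MATCH
Selected: next-hop 157.186.192.134 via eth2 (matched /0)


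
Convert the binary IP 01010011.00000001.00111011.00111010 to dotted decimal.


01010011 = 83
00000001 = 1
00111011 = 59
00111010 = 58
IP: 83.1.59.58


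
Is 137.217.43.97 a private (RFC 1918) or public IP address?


RFC 1918 private ranges:
  10.0.0.0/8 (10.0.0.0 - 10.255.255.255)
  172.16.0.0/12 (172.16.0.0 - 172.31.255.255)
  192.168.0.0/16 (192.168.0.0 - 192.168.255.255)
Public (not in any RFC 1918 range)


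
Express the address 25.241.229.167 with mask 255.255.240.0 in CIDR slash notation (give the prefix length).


Binary: 11111111.11111111.11110000.00000000
Count leading 1s
Prefix: /20


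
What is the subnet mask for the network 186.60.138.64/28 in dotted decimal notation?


/28 means 28 network bits, 4 host bits
Binary: 11111111111111111111111111110000
Mask: 255.255.255.240


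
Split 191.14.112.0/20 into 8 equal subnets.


New prefix = 20 + 3 = 23
Each subnet has 512 addresses
  191.14.112.0/23
  191.14.114.0/23
  191.14.116.0/23
  191.14.118.0/23
  191.14.120.0/23
  191.14.122.0/23
  191.14.124.0/23
  191.14.126.0/23
Subnets: 191.14.112.0/23, 191.14.114.0/23, 191.14.116.0/23, 191.14.118.0/23, 191.14.120.0/23, 191.14.122.0/23, 191.14.124.0/23, 191.14.126.0/23


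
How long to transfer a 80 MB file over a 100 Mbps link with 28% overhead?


Effective throughput = 100 * (1 - 28/100) = 72 Mbps
File size in Mb = 80 * 8 = 640 Mb
Time = 640 / 72
Time = 8.8889 seconds


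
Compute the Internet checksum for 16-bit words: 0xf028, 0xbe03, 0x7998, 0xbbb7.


Sum all words (with carry folding):
+ 0xf028 = 0xf028
+ 0xbe03 = 0xae2c
+ 0x7998 = 0x27c5
+ 0xbbb7 = 0xe37c
One's complement: ~0xe37c
Checksum = 0x1c83


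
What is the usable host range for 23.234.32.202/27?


Network: 23.234.32.192
Broadcast: 23.234.32.223
First usable = network + 1
Last usable = broadcast - 1
Range: 23.234.32.193 to 23.234.32.222


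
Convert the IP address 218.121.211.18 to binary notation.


218 = 11011010
121 = 01111001
211 = 11010011
18 = 00010010
Binary: 11011010.01111001.11010011.00010010


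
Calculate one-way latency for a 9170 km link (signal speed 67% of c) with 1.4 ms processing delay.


Speed = 0.67 * 3e5 km/s = 201000 km/s
Propagation delay = 9170 / 201000 = 0.0456 s = 45.6219 ms
Processing delay = 1.4 ms
Total one-way latency = 47.0219 ms


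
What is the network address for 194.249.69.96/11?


IP:   11000010.11111001.01000101.01100000
Mask: 11111111.11100000.00000000.00000000
AND operation:
Net:  11000010.11100000.00000000.00000000
Network: 194.224.0.0/11


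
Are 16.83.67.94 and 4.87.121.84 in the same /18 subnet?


Mask: 255.255.192.0
16.83.67.94 AND mask = 16.83.64.0
4.87.121.84 AND mask = 4.87.64.0
No, different subnets (16.83.64.0 vs 4.87.64.0)


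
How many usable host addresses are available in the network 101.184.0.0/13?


Host bits = 32 - 13 = 19
Total addresses = 2^19 = 524288
Usable = total - 2 (network and broadcast)
Usable hosts: 524286


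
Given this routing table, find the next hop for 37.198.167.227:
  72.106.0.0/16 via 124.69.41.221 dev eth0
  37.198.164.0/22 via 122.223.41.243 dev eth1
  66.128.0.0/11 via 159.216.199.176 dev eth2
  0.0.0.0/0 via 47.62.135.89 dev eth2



Longest prefix match for 37.198.167.227:
  /16 72.106.0.0: no
  /22 37.198.164.0: MATCH
  /11 66.128.0.0: no
  /0 0.0.0.0: MATCH
Selected: next-hop 122.223.41.243 via eth1 (matched /22)


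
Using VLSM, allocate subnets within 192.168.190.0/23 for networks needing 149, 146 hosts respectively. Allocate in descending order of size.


149 hosts -> /24 (254 usable): 192.168.190.0/24
146 hosts -> /24 (254 usable): 192.168.191.0/24
Allocation: 192.168.190.0/24 (149 hosts, 254 usable); 192.168.191.0/24 (146 hosts, 254 usable)


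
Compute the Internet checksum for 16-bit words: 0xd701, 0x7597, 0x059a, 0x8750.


Sum all words (with carry folding):
+ 0xd701 = 0xd701
+ 0x7597 = 0x4c99
+ 0x059a = 0x5233
+ 0x8750 = 0xd983
One's complement: ~0xd983
Checksum = 0x267c


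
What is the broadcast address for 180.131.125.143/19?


Network: 180.131.96.0/19
Host bits = 13
Set all host bits to 1:
Broadcast: 180.131.127.255


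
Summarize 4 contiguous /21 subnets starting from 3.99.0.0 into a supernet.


Original prefix: /21
Number of subnets: 4 = 2^2
New prefix = 21 - 2 = 19
Supernet: 3.99.0.0/19


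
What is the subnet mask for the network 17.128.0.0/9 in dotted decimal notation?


/9 means 9 network bits, 23 host bits
Binary: 11111111100000000000000000000000
Mask: 255.128.0.0


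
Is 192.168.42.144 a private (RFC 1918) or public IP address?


RFC 1918 private ranges:
  10.0.0.0/8 (10.0.0.0 - 10.255.255.255)
  172.16.0.0/12 (172.16.0.0 - 172.31.255.255)
  192.168.0.0/16 (192.168.0.0 - 192.168.255.255)
Private (in 192.168.0.0/16)


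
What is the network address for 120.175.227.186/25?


IP:   01111000.10101111.11100011.10111010
Mask: 11111111.11111111.11111111.10000000
AND operation:
Net:  01111000.10101111.11100011.10000000
Network: 120.175.227.128/25


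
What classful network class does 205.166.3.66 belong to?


First octet: 205
Binary: 11001101
110xxxxx -> Class C (192-223)
Class C, default mask 255.255.255.0 (/24)


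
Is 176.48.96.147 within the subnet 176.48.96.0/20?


Subnet network: 176.48.96.0
Test IP AND mask: 176.48.96.0
Yes, 176.48.96.147 is in 176.48.96.0/20


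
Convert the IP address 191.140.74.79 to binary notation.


191 = 10111111
140 = 10001100
74 = 01001010
79 = 01001111
Binary: 10111111.10001100.01001010.01001111


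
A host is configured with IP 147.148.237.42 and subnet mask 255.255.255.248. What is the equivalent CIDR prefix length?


Binary: 11111111.11111111.11111111.11111000
Count leading 1s
Prefix: /29


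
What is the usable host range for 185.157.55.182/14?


Network: 185.156.0.0
Broadcast: 185.159.255.255
First usable = network + 1
Last usable = broadcast - 1
Range: 185.156.0.1 to 185.159.255.254


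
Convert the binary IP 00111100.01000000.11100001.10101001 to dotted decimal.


00111100 = 60
01000000 = 64
11100001 = 225
10101001 = 169
IP: 60.64.225.169


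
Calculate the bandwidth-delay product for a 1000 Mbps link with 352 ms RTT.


BDP = bandwidth * RTT
= 1000 Mbps * 352 ms
= 1000 * 1e6 * 352 / 1000 bits
= 352000000 bits
= 44000000 bytes
= 42968.75 KB
BDP = 352000000 bits (44000000 bytes)


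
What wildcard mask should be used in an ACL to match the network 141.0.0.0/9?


Subnet mask: 255.128.0.0
Wildcard = 255.255.255.255 - subnet mask
255 - 255 = 0
255 - 128 = 127
255 - 0 = 255
255 - 0 = 255
Wildcard: 0.127.255.255


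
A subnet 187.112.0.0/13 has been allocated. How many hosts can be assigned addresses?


Host bits = 32 - 13 = 19
Total addresses = 2^19 = 524288
Usable = total - 2 (network and broadcast)
Usable hosts: 524286


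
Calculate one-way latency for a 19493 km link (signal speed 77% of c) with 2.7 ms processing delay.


Speed = 0.77 * 3e5 km/s = 231000 km/s
Propagation delay = 19493 / 231000 = 0.0844 s = 84.3853 ms
Processing delay = 2.7 ms
Total one-way latency = 87.0853 ms


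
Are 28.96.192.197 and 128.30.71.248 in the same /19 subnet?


Mask: 255.255.224.0
28.96.192.197 AND mask = 28.96.192.0
128.30.71.248 AND mask = 128.30.64.0
No, different subnets (28.96.192.0 vs 128.30.64.0)


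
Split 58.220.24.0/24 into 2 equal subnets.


New prefix = 24 + 1 = 25
Each subnet has 128 addresses
  58.220.24.0/25
  58.220.24.128/25
Subnets: 58.220.24.0/25, 58.220.24.128/25


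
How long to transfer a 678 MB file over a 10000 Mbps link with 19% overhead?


Effective throughput = 10000 * (1 - 19/100) = 8100.0 Mbps
File size in Mb = 678 * 8 = 5424 Mb
Time = 5424 / 8100.0
Time = 0.6696 seconds


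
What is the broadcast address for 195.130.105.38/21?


Network: 195.130.104.0/21
Host bits = 11
Set all host bits to 1:
Broadcast: 195.130.111.255


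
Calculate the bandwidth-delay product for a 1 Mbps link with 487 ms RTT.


BDP = bandwidth * RTT
= 1 Mbps * 487 ms
= 1 * 1e6 * 487 / 1000 bits
= 487000 bits
= 60875 bytes
= 59.4482 KB
BDP = 487000 bits (60875 bytes)


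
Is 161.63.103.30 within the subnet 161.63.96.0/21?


Subnet network: 161.63.96.0
Test IP AND mask: 161.63.96.0
Yes, 161.63.103.30 is in 161.63.96.0/21


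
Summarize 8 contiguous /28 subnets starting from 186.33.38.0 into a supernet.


Original prefix: /28
Number of subnets: 8 = 2^3
New prefix = 28 - 3 = 25
Supernet: 186.33.38.0/25


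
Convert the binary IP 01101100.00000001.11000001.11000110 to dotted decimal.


01101100 = 108
00000001 = 1
11000001 = 193
11000110 = 198
IP: 108.1.193.198


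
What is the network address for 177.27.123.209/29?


IP:   10110001.00011011.01111011.11010001
Mask: 11111111.11111111.11111111.11111000
AND operation:
Net:  10110001.00011011.01111011.11010000
Network: 177.27.123.208/29


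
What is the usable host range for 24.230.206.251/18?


Network: 24.230.192.0
Broadcast: 24.230.255.255
First usable = network + 1
Last usable = broadcast - 1
Range: 24.230.192.1 to 24.230.255.254


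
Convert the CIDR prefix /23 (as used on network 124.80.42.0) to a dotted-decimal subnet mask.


/23 means 23 network bits, 9 host bits
Binary: 11111111111111111111111000000000
Mask: 255.255.254.0


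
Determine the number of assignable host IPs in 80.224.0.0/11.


Host bits = 32 - 11 = 21
Total addresses = 2^21 = 2097152
Usable = total - 2 (network and broadcast)
Usable hosts: 2097150


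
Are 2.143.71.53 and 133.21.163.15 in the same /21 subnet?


Mask: 255.255.248.0
2.143.71.53 AND mask = 2.143.64.0
133.21.163.15 AND mask = 133.21.160.0
No, different subnets (2.143.64.0 vs 133.21.160.0)


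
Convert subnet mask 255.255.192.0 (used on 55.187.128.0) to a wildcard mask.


Subnet mask: 255.255.192.0
Wildcard = 255.255.255.255 - subnet mask
255 - 255 = 0
255 - 255 = 0
255 - 192 = 63
255 - 0 = 255
Wildcard: 0.0.63.255


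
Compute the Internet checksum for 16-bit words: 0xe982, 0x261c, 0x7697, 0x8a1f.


Sum all words (with carry folding):
+ 0xe982 = 0xe982
+ 0x261c = 0x0f9f
+ 0x7697 = 0x8636
+ 0x8a1f = 0x1056
One's complement: ~0x1056
Checksum = 0xefa9


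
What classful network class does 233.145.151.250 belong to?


First octet: 233
Binary: 11101001
1110xxxx -> Class D (224-239)
Class D (multicast), default mask N/A


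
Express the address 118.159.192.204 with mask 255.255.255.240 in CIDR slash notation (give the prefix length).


Binary: 11111111.11111111.11111111.11110000
Count leading 1s
Prefix: /28


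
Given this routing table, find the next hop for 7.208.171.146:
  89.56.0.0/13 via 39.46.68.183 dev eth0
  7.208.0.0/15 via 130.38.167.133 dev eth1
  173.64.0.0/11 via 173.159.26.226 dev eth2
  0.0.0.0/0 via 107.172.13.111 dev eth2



Longest prefix match for 7.208.171.146:
  /13 89.56.0.0: no
  /15 7.208.0.0: MATCH
  /11 173.64.0.0: no
  /0 0.0.0.0: MATCH
Selected: next-hop 130.38.167.133 via eth1 (matched /15)


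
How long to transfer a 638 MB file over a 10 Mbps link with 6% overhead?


Effective throughput = 10 * (1 - 6/100) = 9.4 Mbps
File size in Mb = 638 * 8 = 5104 Mb
Time = 5104 / 9.4
Time = 542.9787 seconds


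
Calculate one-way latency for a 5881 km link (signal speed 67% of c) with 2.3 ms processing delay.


Speed = 0.67 * 3e5 km/s = 201000 km/s
Propagation delay = 5881 / 201000 = 0.0293 s = 29.2587 ms
Processing delay = 2.3 ms
Total one-way latency = 31.5587 ms


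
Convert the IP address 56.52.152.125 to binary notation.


56 = 00111000
52 = 00110100
152 = 10011000
125 = 01111101
Binary: 00111000.00110100.10011000.01111101


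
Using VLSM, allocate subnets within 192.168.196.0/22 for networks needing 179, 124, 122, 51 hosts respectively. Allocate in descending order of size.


179 hosts -> /24 (254 usable): 192.168.196.0/24
124 hosts -> /25 (126 usable): 192.168.197.0/25
122 hosts -> /25 (126 usable): 192.168.197.128/25
51 hosts -> /26 (62 usable): 192.168.198.0/26
Allocation: 192.168.196.0/24 (179 hosts, 254 usable); 192.168.197.0/25 (124 hosts, 126 usable); 192.168.197.128/25 (122 hosts, 126 usable); 192.168.198.0/26 (51 hosts, 62 usable)


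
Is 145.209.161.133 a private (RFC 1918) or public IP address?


RFC 1918 private ranges:
  10.0.0.0/8 (10.0.0.0 - 10.255.255.255)
  172.16.0.0/12 (172.16.0.0 - 172.31.255.255)
  192.168.0.0/16 (192.168.0.0 - 192.168.255.255)
Public (not in any RFC 1918 range)


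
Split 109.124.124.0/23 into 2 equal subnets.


New prefix = 23 + 1 = 24
Each subnet has 256 addresses
  109.124.124.0/24
  109.124.125.0/24
Subnets: 109.124.124.0/24, 109.124.125.0/24


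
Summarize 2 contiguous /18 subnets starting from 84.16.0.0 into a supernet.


Original prefix: /18
Number of subnets: 2 = 2^1
New prefix = 18 - 1 = 17
Supernet: 84.16.0.0/17


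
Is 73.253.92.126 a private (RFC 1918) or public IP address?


RFC 1918 private ranges:
  10.0.0.0/8 (10.0.0.0 - 10.255.255.255)
  172.16.0.0/12 (172.16.0.0 - 172.31.255.255)
  192.168.0.0/16 (192.168.0.0 - 192.168.255.255)
Public (not in any RFC 1918 range)


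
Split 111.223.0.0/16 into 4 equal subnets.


New prefix = 16 + 2 = 18
Each subnet has 16384 addresses
  111.223.0.0/18
  111.223.64.0/18
  111.223.128.0/18
  111.223.192.0/18
Subnets: 111.223.0.0/18, 111.223.64.0/18, 111.223.128.0/18, 111.223.192.0/18


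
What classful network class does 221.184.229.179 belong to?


First octet: 221
Binary: 11011101
110xxxxx -> Class C (192-223)
Class C, default mask 255.255.255.0 (/24)


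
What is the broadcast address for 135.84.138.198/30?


Network: 135.84.138.196/30
Host bits = 2
Set all host bits to 1:
Broadcast: 135.84.138.199


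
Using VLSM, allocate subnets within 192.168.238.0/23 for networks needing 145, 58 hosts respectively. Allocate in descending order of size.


145 hosts -> /24 (254 usable): 192.168.238.0/24
58 hosts -> /26 (62 usable): 192.168.239.0/26
Allocation: 192.168.238.0/24 (145 hosts, 254 usable); 192.168.239.0/26 (58 hosts, 62 usable)


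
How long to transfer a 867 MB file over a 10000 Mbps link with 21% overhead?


Effective throughput = 10000 * (1 - 21/100) = 7900 Mbps
File size in Mb = 867 * 8 = 6936 Mb
Time = 6936 / 7900
Time = 0.878 seconds


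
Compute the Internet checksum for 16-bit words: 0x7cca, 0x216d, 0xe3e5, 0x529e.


Sum all words (with carry folding):
+ 0x7cca = 0x7cca
+ 0x216d = 0x9e37
+ 0xe3e5 = 0x821d
+ 0x529e = 0xd4bb
One's complement: ~0xd4bb
Checksum = 0x2b44


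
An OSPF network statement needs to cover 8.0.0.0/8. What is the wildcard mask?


Subnet mask: 255.0.0.0
Wildcard = 255.255.255.255 - subnet mask
255 - 255 = 0
255 - 0 = 255
255 - 0 = 255
255 - 0 = 255
Wildcard: 0.255.255.255


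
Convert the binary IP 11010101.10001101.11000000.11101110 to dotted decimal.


11010101 = 213
10001101 = 141
11000000 = 192
11101110 = 238
IP: 213.141.192.238


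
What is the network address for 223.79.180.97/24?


IP:   11011111.01001111.10110100.01100001
Mask: 11111111.11111111.11111111.00000000
AND operation:
Net:  11011111.01001111.10110100.00000000
Network: 223.79.180.0/24


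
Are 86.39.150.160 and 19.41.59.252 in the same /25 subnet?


Mask: 255.255.255.128
86.39.150.160 AND mask = 86.39.150.128
19.41.59.252 AND mask = 19.41.59.128
No, different subnets (86.39.150.128 vs 19.41.59.128)


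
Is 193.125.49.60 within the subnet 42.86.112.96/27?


Subnet network: 42.86.112.96
Test IP AND mask: 193.125.49.32
No, 193.125.49.60 is not in 42.86.112.96/27


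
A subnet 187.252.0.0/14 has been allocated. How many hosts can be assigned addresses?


Host bits = 32 - 14 = 18
Total addresses = 2^18 = 262144
Usable = total - 2 (network and broadcast)
Usable hosts: 262142
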